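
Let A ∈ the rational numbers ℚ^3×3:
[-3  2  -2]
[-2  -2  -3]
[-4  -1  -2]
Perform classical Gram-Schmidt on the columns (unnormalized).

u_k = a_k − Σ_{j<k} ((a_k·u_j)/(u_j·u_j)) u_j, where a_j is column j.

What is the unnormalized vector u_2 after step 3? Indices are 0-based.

u_2 = (-150/257, -275/257, 250/257)

Step 1: u_0 = a_0 = (-3, -2, -4).
Step 2: u_1 = a_1 − (2/29)·u_0 = (64/29, -54/29, -21/29).
Step 3: u_2 = a_2 − (20/29)·u_0 − (76/257)·u_1 = (-150/257, -275/257, 250/257).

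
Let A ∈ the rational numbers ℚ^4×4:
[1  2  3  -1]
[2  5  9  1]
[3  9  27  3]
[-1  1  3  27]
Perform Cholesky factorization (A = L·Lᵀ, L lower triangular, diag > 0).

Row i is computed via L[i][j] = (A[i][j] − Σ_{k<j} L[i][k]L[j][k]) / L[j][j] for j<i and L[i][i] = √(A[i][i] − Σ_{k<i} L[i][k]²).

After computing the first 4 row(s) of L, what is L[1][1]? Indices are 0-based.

Step 1: L[0][0] = √(1) = 1.
  L[1][0] = (2) / L[0][0] = 2.
Step 2: L[1][1] = √(1) = 1.
  L[2][0] = (3) / L[0][0] = 3.
  L[2][1] = (3) / L[1][1] = 3.
Step 3: L[2][2] = √(9) = 3.
  L[3][0] = (-1) / L[0][0] = -1.
  L[3][1] = (3) / L[1][1] = 3.
  L[3][2] = (-3) / L[2][2] = -1.
Step 4: L[3][3] = √(16) = 4.

L[1][1] = 1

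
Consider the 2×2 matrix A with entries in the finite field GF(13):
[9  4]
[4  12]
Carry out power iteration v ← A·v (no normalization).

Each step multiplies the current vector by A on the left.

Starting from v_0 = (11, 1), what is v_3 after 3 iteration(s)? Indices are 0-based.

v_0 = (11, 1).
v_1 = A·v_0 = (12, 4).
v_2 = A·v_1 = (7, 5).
v_3 = A·v_2 = (5, 10).

v_3 = (5, 10)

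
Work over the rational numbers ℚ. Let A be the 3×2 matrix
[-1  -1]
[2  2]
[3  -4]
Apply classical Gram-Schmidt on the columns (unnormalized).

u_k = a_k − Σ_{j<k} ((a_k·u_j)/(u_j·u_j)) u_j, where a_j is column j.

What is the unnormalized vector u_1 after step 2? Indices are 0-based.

Step 1: u_0 = a_0 = (-1, 2, 3).
Step 2: u_1 = a_1 − (-1/2)·u_0 = (-3/2, 3, -5/2).

u_1 = (-3/2, 3, -5/2)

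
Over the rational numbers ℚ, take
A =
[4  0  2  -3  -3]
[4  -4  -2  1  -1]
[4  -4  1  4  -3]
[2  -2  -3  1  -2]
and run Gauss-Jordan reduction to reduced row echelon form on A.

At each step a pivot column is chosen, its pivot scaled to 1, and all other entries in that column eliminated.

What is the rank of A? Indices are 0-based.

rank = 4

step 1: normalize row 0 (÷4) = (1, 0, 1/2, -3/4, -3/4)
  row 1: subtract 4×row0 = (0, -4, -4, 4, 2)
  row 2: subtract 4×row0 = (0, -4, -1, 7, 0)
  row 3: subtract 2×row0 = (0, -2, -4, 5/2, -1/2)
step 2: normalize row 1 (÷-4) = (0, 1, 1, -1, -1/2)
  row 2: subtract -4×row1 = (0, 0, 3, 3, -2)
  row 3: subtract -2×row1 = (0, 0, -2, 1/2, -3/2)
step 3: normalize row 2 (÷3) = (0, 0, 1, 1, -2/3)
  row 0: subtract 1/2×row2 = (1, 0, 0, -5/4, -5/12)
  row 1: subtract 1×row2 = (0, 1, 0, -2, 1/6)
  row 3: subtract -2×row2 = (0, 0, 0, 5/2, -17/6)
step 4: normalize row 3 (÷5/2) = (0, 0, 0, 1, -17/15)
  row 0: subtract -5/4×row3 = (1, 0, 0, 0, -11/6)
  row 1: subtract -2×row3 = (0, 1, 0, 0, -21/10)
  row 2: subtract 1×row3 = (0, 0, 1, 0, 7/15)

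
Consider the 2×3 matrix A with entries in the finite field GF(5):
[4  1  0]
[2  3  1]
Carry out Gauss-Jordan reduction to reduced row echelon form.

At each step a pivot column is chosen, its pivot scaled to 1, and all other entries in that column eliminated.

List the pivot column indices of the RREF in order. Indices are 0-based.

pivot columns: 0, 2

pivot(0,0)=4: scale R0 → (1, 4, 0)
  clear (1,0): R1 −= (2)R0 → (0, 0, 1)
col 1: no nonzero at/below row 1; advance.
pivot(1,2)=1: scale R1 → (0, 0, 1)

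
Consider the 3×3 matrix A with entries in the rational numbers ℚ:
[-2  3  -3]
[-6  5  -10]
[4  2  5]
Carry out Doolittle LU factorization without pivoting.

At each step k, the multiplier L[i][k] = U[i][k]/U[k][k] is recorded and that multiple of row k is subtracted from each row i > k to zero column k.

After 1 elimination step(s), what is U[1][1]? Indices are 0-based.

Step 1: pivot at (0,0) is -2.
  row1 ← row1 − (3)·row0  ⇒  L[1][0]=3, U row1=(0, -4, -1)
  row2 ← row2 − (-2)·row0  ⇒  L[2][0]=-2, U row2=(0, 8, -1)

U[1][1] = -4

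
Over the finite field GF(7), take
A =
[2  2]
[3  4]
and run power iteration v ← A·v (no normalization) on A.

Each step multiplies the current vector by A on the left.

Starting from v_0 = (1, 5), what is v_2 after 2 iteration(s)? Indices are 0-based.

v_2 = (0, 2)

v_0 = (1, 5).
v_1 = A·v_0 = (5, 2).
v_2 = A·v_1 = (0, 2).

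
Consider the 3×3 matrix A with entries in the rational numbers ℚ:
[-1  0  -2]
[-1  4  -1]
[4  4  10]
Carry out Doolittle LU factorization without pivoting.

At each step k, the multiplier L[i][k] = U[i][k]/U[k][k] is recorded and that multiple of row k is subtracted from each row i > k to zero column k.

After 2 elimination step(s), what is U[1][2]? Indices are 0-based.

U[1][2] = 1

Step 1: pivot at (0,0) is -1.
  row1 ← row1 − (1)·row0  ⇒  L[1][0]=1, U row1=(0, 4, 1)
  row2 ← row2 − (-4)·row0  ⇒  L[2][0]=-4, U row2=(0, 4, 2)
Step 2: pivot at (1,1) is 4.
  row2 ← row2 − (1)·row1  ⇒  L[2][1]=1, U row2=(0, 0, 1)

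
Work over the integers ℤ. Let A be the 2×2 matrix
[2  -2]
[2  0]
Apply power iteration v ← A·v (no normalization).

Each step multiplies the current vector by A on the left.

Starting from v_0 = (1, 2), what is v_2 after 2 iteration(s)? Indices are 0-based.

v_0 = (1, 2).
v_1 = A·v_0 = (-2, 2).
v_2 = A·v_1 = (-8, -4).

v_2 = (-8, -4)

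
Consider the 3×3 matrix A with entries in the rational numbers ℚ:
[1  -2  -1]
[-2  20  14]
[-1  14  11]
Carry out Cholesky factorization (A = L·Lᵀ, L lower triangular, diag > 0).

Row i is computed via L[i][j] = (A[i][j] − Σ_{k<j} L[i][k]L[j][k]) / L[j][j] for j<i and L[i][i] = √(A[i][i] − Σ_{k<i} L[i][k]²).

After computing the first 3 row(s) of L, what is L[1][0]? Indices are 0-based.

L[1][0] = -2

Step 1: L[0][0] = √(1) = 1.
  L[1][0] = (-2) / L[0][0] = -2.
Step 2: L[1][1] = √(16) = 4.
  L[2][0] = (-1) / L[0][0] = -1.
  L[2][1] = (12) / L[1][1] = 3.
Step 3: L[2][2] = √(1) = 1.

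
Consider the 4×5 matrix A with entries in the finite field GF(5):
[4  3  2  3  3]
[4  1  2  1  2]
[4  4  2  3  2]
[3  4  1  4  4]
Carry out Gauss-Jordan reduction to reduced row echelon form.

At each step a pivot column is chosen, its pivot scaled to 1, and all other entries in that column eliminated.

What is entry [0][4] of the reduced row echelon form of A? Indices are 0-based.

pivot(0,0)=4: scale R0 → (1, 2, 3, 2, 2)
  clear (1,0): R1 −= (4)R0 → (0, 3, 0, 3, 4)
  clear (2,0): R2 −= (4)R0 → (0, 1, 0, 0, 4)
  clear (3,0): R3 −= (3)R0 → (0, 3, 2, 3, 3)
pivot(1,1)=3: scale R1 → (0, 1, 0, 1, 3)
  clear (0,1): R0 −= (2)R1 → (1, 0, 3, 0, 1)
  clear (2,1): R2 −= (1)R1 → (0, 0, 0, 4, 1)
  clear (3,1): R3 −= (3)R1 → (0, 0, 2, 0, 4)
pivot(2,2): swap R2↔R3
pivot(2,2)=2: scale R2 → (0, 0, 1, 0, 2)
  clear (0,2): R0 −= (3)R2 → (1, 0, 0, 0, 0)
pivot(3,3)=4: scale R3 → (0, 0, 0, 1, 4)
  clear (1,3): R1 −= (1)R3 → (0, 1, 0, 0, 4)

M[0][4] = 0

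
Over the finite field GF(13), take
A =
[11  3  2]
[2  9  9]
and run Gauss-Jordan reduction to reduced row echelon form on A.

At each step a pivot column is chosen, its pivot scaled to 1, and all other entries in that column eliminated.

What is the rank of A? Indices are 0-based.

pivot(0,0)=11: scale R0 → (1, 5, 12)
  clear (1,0): R1 −= (2)R0 → (0, 12, 11)
pivot(1,1)=12: scale R1 → (0, 1, 2)
  clear (0,1): R0 −= (5)R1 → (1, 0, 2)

rank = 2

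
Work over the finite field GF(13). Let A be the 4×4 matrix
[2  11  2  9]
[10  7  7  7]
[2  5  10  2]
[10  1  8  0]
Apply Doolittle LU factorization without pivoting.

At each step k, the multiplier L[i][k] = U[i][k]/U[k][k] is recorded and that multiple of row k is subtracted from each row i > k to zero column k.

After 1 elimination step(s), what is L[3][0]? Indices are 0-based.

L[3][0] = 5

k=0: U[0][0]=2
  eliminate (1,0): mult=5, new row 1: (0, 4, 10, 1); set L[1][0]=5
  eliminate (2,0): mult=1, new row 2: (0, 7, 8, 6); set L[2][0]=1
  eliminate (3,0): mult=5, new row 3: (0, 11, 11, 7); set L[3][0]=5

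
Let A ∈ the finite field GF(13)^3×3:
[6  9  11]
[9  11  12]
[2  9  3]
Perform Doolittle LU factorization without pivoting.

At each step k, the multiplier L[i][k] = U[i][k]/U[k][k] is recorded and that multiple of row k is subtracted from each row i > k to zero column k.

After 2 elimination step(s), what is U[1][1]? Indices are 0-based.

U[1][1] = 4

Step 1: pivot at (0,0) is 6.
  row1 ← row1 − (8)·row0  ⇒  L[1][0]=8, U row1=(0, 4, 2)
  row2 ← row2 − (9)·row0  ⇒  L[2][0]=9, U row2=(0, 6, 8)
Step 2: pivot at (1,1) is 4.
  row2 ← row2 − (8)·row1  ⇒  L[2][1]=8, U row2=(0, 0, 5)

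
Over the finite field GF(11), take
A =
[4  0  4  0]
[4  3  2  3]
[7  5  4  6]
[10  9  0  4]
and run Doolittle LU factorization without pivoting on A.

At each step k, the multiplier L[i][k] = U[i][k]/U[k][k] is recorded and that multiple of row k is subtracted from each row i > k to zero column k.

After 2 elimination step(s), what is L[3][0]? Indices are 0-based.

L[3][0] = 8

[col 0] pivot 4
  R1 -= 1*R0 → (0, 3, 9, 3)  (L[1][0] := 1)
  R2 -= 10*R0 → (0, 5, 8, 6)  (L[2][0] := 10)
  R3 -= 8*R0 → (0, 9, 1, 4)  (L[3][0] := 8)
[col 1] pivot 3
  R2 -= 9*R1 → (0, 0, 4, 1)  (L[2][1] := 9)
  R3 -= 3*R1 → (0, 0, 7, 6)  (L[3][1] := 3)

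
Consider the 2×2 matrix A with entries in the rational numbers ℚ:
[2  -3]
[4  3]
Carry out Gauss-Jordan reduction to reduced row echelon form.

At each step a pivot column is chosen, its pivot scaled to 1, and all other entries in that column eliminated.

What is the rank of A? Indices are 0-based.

rank = 2

pivot(0,0)=2: scale R0 → (1, -3/2)
  clear (1,0): R1 −= (4)R0 → (0, 9)
pivot(1,1)=9: scale R1 → (0, 1)
  clear (0,1): R0 −= (-3/2)R1 → (1, 0)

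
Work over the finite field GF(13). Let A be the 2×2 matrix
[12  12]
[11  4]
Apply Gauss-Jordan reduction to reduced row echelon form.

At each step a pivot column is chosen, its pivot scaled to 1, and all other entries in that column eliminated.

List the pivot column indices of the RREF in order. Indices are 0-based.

[1] R0 /= 12  ⇒  (1, 1)
     R1 -= 11·R0  ⇒  (0, 6)
[2] R1 /= 6  ⇒  (0, 1)
     R0 -= 1·R1  ⇒  (1, 0)

pivot columns: 0, 1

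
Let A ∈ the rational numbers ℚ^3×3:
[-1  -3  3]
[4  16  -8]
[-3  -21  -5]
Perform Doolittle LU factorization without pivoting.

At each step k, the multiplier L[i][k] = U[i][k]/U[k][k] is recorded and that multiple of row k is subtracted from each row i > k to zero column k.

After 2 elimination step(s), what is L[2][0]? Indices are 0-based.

L[2][0] = 3

Step 1: pivot at (0,0) is -1.
  row1 ← row1 − (-4)·row0  ⇒  L[1][0]=-4, U row1=(0, 4, 4)
  row2 ← row2 − (3)·row0  ⇒  L[2][0]=3, U row2=(0, -12, -14)
Step 2: pivot at (1,1) is 4.
  row2 ← row2 − (-3)·row1  ⇒  L[2][1]=-3, U row2=(0, 0, -2)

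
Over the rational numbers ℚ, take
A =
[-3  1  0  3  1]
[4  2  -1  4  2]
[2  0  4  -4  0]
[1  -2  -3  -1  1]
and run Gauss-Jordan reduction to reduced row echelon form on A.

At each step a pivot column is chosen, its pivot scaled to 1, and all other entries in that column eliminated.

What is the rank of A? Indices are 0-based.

rank = 4

pivot(0,0)=-3: scale R0 → (1, -1/3, 0, -1, -1/3)
  clear (1,0): R1 −= (4)R0 → (0, 10/3, -1, 8, 10/3)
  clear (2,0): R2 −= (2)R0 → (0, 2/3, 4, -2, 2/3)
  clear (3,0): R3 −= (1)R0 → (0, -5/3, -3, 0, 4/3)
pivot(1,1)=10/3: scale R1 → (0, 1, -3/10, 12/5, 1)
  clear (0,1): R0 −= (-1/3)R1 → (1, 0, -1/10, -1/5, 0)
  clear (2,1): R2 −= (2/3)R1 → (0, 0, 21/5, -18/5, 0)
  clear (3,1): R3 −= (-5/3)R1 → (0, 0, -7/2, 4, 3)
pivot(2,2)=21/5: scale R2 → (0, 0, 1, -6/7, 0)
  clear (0,2): R0 −= (-1/10)R2 → (1, 0, 0, -2/7, 0)
  clear (1,2): R1 −= (-3/10)R2 → (0, 1, 0, 15/7, 1)
  clear (3,2): R3 −= (-7/2)R2 → (0, 0, 0, 1, 3)
pivot(3,3)=1: scale R3 → (0, 0, 0, 1, 3)
  clear (0,3): R0 −= (-2/7)R3 → (1, 0, 0, 0, 6/7)
  clear (1,3): R1 −= (15/7)R3 → (0, 1, 0, 0, -38/7)
  clear (2,3): R2 −= (-6/7)R3 → (0, 0, 1, 0, 18/7)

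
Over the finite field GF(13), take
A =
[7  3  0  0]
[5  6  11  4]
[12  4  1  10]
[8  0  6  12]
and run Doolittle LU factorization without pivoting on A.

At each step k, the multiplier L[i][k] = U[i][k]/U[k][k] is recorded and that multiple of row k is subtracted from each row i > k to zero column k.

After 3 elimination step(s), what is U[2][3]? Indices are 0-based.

U[2][3] = 3

k=0: U[0][0]=7
  eliminate (1,0): mult=10, new row 1: (0, 2, 11, 4); set L[1][0]=10
  eliminate (2,0): mult=11, new row 2: (0, 10, 1, 10); set L[2][0]=11
  eliminate (3,0): mult=3, new row 3: (0, 4, 6, 12); set L[3][0]=3
k=1: U[1][1]=2
  eliminate (2,1): mult=5, new row 2: (0, 0, 11, 3); set L[2][1]=5
  eliminate (3,1): mult=2, new row 3: (0, 0, 10, 4); set L[3][1]=2
k=2: U[2][2]=11
  eliminate (3,2): mult=8, new row 3: (0, 0, 0, 6); set L[3][2]=8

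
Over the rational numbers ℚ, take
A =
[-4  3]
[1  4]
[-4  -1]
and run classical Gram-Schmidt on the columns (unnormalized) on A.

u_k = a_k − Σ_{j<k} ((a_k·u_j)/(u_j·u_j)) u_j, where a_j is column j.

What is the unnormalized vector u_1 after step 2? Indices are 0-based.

Step 1: u_0 = a_0 = (-4, 1, -4).
Step 2: u_1 = a_1 − (-4/33)·u_0 = (83/33, 136/33, -49/33).

u_1 = (83/33, 136/33, -49/33)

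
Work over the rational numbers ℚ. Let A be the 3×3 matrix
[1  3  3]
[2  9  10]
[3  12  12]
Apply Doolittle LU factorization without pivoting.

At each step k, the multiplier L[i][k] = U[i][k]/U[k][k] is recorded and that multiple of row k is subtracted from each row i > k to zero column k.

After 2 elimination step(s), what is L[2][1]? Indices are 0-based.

L[2][1] = 1

[col 0] pivot 1
  R1 -= 2*R0 → (0, 3, 4)  (L[1][0] := 2)
  R2 -= 3*R0 → (0, 3, 3)  (L[2][0] := 3)
[col 1] pivot 3
  R2 -= 1*R1 → (0, 0, -1)  (L[2][1] := 1)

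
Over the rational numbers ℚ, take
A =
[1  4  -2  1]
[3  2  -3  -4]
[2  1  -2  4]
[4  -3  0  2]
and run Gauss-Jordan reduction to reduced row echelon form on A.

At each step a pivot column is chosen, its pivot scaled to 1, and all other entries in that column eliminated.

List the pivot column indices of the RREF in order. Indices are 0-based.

step 1: normalize row 0 (÷1) = (1, 4, -2, 1)
  row 1: subtract 3×row0 = (0, -10, 3, -7)
  row 2: subtract 2×row0 = (0, -7, 2, 2)
  row 3: subtract 4×row0 = (0, -19, 8, -2)
step 2: normalize row 1 (÷-10) = (0, 1, -3/10, 7/10)
  row 0: subtract 4×row1 = (1, 0, -4/5, -9/5)
  row 2: subtract -7×row1 = (0, 0, -1/10, 69/10)
  row 3: subtract -19×row1 = (0, 0, 23/10, 113/10)
step 3: normalize row 2 (÷-1/10) = (0, 0, 1, -69)
  row 0: subtract -4/5×row2 = (1, 0, 0, -57)
  row 1: subtract -3/10×row2 = (0, 1, 0, -20)
  row 3: subtract 23/10×row2 = (0, 0, 0, 170)
step 4: normalize row 3 (÷170) = (0, 0, 0, 1)
  row 0: subtract -57×row3 = (1, 0, 0, 0)
  row 1: subtract -20×row3 = (0, 1, 0, 0)
  row 2: subtract -69×row3 = (0, 0, 1, 0)

pivot columns: 0, 1, 2, 3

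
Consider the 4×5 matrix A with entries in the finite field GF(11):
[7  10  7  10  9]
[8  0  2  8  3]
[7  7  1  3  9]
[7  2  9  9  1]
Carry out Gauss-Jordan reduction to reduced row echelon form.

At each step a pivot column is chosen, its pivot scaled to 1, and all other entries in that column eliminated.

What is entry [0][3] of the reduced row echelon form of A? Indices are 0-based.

M[0][3] = 6

[1] R0 /= 7  ⇒  (1, 3, 1, 3, 6)
     R1 -= 8·R0  ⇒  (0, 9, 5, 6, 10)
     R2 -= 7·R0  ⇒  (0, 8, 5, 4, 0)
     R3 -= 7·R0  ⇒  (0, 3, 2, 10, 3)
[2] R1 /= 9  ⇒  (0, 1, 3, 8, 6)
     R0 -= 3·R1  ⇒  (1, 0, 3, 1, 10)
     R2 -= 8·R1  ⇒  (0, 0, 3, 6, 7)
     R3 -= 3·R1  ⇒  (0, 0, 4, 8, 7)
[3] R2 /= 3  ⇒  (0, 0, 1, 2, 6)
     R0 -= 3·R2  ⇒  (1, 0, 0, 6, 3)
     R1 -= 3·R2  ⇒  (0, 1, 0, 2, 10)
     R3 -= 4·R2  ⇒  (0, 0, 0, 0, 5)
column 3 empty below row 3
[4] R3 /= 5  ⇒  (0, 0, 0, 0, 1)
     R0 -= 3·R3  ⇒  (1, 0, 0, 6, 0)
     R1 -= 10·R3  ⇒  (0, 1, 0, 2, 0)
     R2 -= 6·R3  ⇒  (0, 0, 1, 2, 0)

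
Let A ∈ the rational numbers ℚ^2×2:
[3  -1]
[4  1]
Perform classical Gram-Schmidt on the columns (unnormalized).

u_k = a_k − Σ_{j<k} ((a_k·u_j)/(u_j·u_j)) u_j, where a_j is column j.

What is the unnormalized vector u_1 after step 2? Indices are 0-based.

u_1 = (-28/25, 21/25)

Step 1: u_0 = a_0 = (3, 4).
Step 2: u_1 = a_1 − (1/25)·u_0 = (-28/25, 21/25).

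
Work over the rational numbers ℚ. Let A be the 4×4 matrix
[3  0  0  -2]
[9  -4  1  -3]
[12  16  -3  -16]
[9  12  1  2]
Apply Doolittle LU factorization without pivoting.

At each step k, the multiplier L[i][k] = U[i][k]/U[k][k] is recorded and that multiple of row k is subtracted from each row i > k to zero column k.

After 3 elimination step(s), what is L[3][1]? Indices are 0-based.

L[3][1] = -3

[col 0] pivot 3
  R1 -= 3*R0 → (0, -4, 1, 3)  (L[1][0] := 3)
  R2 -= 4*R0 → (0, 16, -3, -8)  (L[2][0] := 4)
  R3 -= 3*R0 → (0, 12, 1, 8)  (L[3][0] := 3)
[col 1] pivot -4
  R2 -= -4*R1 → (0, 0, 1, 4)  (L[2][1] := -4)
  R3 -= -3*R1 → (0, 0, 4, 17)  (L[3][1] := -3)
[col 2] pivot 1
  R3 -= 4*R2 → (0, 0, 0, 1)  (L[3][2] := 4)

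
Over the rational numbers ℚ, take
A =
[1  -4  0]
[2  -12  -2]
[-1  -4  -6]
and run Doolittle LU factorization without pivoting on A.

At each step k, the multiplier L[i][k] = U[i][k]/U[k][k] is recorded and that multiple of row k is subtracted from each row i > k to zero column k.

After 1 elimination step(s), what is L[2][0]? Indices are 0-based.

L[2][0] = -1

k=0: U[0][0]=1
  eliminate (1,0): mult=2, new row 1: (0, -4, -2); set L[1][0]=2
  eliminate (2,0): mult=-1, new row 2: (0, -8, -6); set L[2][0]=-1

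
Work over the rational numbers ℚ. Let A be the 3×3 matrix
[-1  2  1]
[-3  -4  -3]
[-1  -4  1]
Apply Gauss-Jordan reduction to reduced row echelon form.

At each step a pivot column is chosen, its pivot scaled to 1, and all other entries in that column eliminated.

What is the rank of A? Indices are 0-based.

rank = 3

[1] R0 /= -1  ⇒  (1, -2, -1)
     R1 -= -3·R0  ⇒  (0, -10, -6)
     R2 -= -1·R0  ⇒  (0, -6, 0)
[2] R1 /= -10  ⇒  (0, 1, 3/5)
     R0 -= -2·R1  ⇒  (1, 0, 1/5)
     R2 -= -6·R1  ⇒  (0, 0, 18/5)
[3] R2 /= 18/5  ⇒  (0, 0, 1)
     R0 -= 1/5·R2  ⇒  (1, 0, 0)
     R1 -= 3/5·R2  ⇒  (0, 1, 0)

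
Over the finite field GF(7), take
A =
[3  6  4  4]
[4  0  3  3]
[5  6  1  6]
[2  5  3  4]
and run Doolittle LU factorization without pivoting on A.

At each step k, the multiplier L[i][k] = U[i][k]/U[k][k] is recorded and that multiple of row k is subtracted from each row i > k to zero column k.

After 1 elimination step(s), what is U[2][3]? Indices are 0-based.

U[2][3] = 4

Step 1: pivot at (0,0) is 3.
  row1 ← row1 − (6)·row0  ⇒  L[1][0]=6, U row1=(0, 6, 0, 0)
  row2 ← row2 − (4)·row0  ⇒  L[2][0]=4, U row2=(0, 3, 6, 4)
  row3 ← row3 − (3)·row0  ⇒  L[3][0]=3, U row3=(0, 1, 5, 6)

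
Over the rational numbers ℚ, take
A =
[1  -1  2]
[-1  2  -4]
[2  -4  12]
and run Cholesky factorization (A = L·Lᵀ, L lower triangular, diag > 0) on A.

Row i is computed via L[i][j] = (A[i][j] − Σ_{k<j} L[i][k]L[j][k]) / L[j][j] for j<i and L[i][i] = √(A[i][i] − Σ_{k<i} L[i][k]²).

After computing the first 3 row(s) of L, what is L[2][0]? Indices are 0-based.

L[2][0] = 2

Step 1: L[0][0] = √(1) = 1.
  L[1][0] = (-1) / L[0][0] = -1.
Step 2: L[1][1] = √(1) = 1.
  L[2][0] = (2) / L[0][0] = 2.
  L[2][1] = (-2) / L[1][1] = -2.
Step 3: L[2][2] = √(4) = 2.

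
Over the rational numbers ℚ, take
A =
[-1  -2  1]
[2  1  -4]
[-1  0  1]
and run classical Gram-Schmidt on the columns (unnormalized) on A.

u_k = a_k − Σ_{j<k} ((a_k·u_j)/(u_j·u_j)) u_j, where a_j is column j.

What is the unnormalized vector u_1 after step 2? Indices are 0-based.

Step 1: u_0 = a_0 = (-1, 2, -1).
Step 2: u_1 = a_1 − (2/3)·u_0 = (-4/3, -1/3, 2/3).

u_1 = (-4/3, -1/3, 2/3)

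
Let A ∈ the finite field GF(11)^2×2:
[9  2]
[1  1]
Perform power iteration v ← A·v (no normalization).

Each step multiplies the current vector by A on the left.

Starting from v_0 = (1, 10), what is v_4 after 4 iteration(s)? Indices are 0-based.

v_4 = (1, 2)

v_0 = (1, 10).
v_1 = A·v_0 = (7, 0).
v_2 = A·v_1 = (8, 7).
v_3 = A·v_2 = (9, 4).
v_4 = A·v_3 = (1, 2).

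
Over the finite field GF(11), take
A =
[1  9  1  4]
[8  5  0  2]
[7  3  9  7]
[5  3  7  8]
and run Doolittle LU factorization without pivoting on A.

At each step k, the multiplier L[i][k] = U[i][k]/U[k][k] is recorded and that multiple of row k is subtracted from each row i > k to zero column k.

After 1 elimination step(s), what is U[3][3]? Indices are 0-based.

Step 1: pivot at (0,0) is 1.
  row1 ← row1 − (8)·row0  ⇒  L[1][0]=8, U row1=(0, 10, 3, 3)
  row2 ← row2 − (7)·row0  ⇒  L[2][0]=7, U row2=(0, 6, 2, 1)
  row3 ← row3 − (5)·row0  ⇒  L[3][0]=5, U row3=(0, 2, 2, 10)

U[3][3] = 10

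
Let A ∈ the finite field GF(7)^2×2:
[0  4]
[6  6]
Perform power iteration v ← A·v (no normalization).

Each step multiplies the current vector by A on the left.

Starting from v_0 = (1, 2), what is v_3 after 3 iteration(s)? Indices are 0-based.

v_3 = (1, 3)

v_0 = (1, 2).
v_1 = A·v_0 = (1, 4).
v_2 = A·v_1 = (2, 2).
v_3 = A·v_2 = (1, 3).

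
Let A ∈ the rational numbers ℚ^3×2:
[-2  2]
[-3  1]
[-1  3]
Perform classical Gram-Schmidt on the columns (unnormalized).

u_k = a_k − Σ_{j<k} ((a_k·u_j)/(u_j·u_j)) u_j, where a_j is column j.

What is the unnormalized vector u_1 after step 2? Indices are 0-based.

Step 1: u_0 = a_0 = (-2, -3, -1).
Step 2: u_1 = a_1 − (-5/7)·u_0 = (4/7, -8/7, 16/7).

u_1 = (4/7, -8/7, 16/7)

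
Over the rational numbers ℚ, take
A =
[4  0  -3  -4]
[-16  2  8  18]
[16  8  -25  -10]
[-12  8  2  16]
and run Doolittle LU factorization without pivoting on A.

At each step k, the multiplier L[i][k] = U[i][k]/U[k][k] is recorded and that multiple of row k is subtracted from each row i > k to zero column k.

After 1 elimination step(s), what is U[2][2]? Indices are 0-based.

U[2][2] = -13

Step 1: pivot at (0,0) is 4.
  row1 ← row1 − (-4)·row0  ⇒  L[1][0]=-4, U row1=(0, 2, -4, 2)
  row2 ← row2 − (4)·row0  ⇒  L[2][0]=4, U row2=(0, 8, -13, 6)
  row3 ← row3 − (-3)·row0  ⇒  L[3][0]=-3, U row3=(0, 8, -7, 4)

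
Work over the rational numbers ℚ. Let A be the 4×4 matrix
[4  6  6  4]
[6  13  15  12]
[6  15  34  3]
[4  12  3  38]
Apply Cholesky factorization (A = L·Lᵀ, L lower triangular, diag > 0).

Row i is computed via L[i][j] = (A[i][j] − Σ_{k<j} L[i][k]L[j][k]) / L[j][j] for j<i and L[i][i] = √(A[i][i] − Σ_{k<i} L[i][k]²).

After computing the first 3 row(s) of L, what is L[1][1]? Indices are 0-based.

Step 1: L[0][0] = √(4) = 2.
  L[1][0] = (6) / L[0][0] = 3.
Step 2: L[1][1] = √(4) = 2.
  L[2][0] = (6) / L[0][0] = 3.
  L[2][1] = (6) / L[1][1] = 3.
Step 3: L[2][2] = √(16) = 4.

L[1][1] = 2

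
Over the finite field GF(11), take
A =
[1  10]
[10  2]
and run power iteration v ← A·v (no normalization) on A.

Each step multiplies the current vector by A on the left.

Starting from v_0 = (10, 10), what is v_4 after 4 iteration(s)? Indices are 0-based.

v_0 = (10, 10).
v_1 = A·v_0 = (0, 10).
v_2 = A·v_1 = (1, 9).
v_3 = A·v_2 = (3, 6).
v_4 = A·v_3 = (8, 9).

v_4 = (8, 9)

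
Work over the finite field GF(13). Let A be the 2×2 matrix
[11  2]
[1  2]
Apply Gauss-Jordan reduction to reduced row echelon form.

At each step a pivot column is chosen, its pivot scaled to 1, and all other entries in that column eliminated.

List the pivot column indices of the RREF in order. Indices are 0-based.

pivot columns: 0, 1

pivot(0,0)=11: scale R0 → (1, 12)
  clear (1,0): R1 −= (1)R0 → (0, 3)
pivot(1,1)=3: scale R1 → (0, 1)
  clear (0,1): R0 −= (12)R1 → (1, 0)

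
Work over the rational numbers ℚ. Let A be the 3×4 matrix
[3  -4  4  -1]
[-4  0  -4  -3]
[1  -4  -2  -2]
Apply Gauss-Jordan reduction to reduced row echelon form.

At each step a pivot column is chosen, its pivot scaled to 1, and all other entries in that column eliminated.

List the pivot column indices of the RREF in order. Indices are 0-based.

pivot columns: 0, 1, 2

[1] R0 /= 3  ⇒  (1, -4/3, 4/3, -1/3)
     R1 -= -4·R0  ⇒  (0, -16/3, 4/3, -13/3)
     R2 -= 1·R0  ⇒  (0, -8/3, -10/3, -5/3)
[2] R1 /= -16/3  ⇒  (0, 1, -1/4, 13/16)
     R0 -= -4/3·R1  ⇒  (1, 0, 1, 3/4)
     R2 -= -8/3·R1  ⇒  (0, 0, -4, 1/2)
[3] R2 /= -4  ⇒  (0, 0, 1, -1/8)
     R0 -= 1·R2  ⇒  (1, 0, 0, 7/8)
     R1 -= -1/4·R2  ⇒  (0, 1, 0, 25/32)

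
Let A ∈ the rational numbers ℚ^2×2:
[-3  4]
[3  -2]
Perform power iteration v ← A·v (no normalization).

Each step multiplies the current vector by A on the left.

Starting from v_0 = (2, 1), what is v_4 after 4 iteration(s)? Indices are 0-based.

v_4 = (742, -554)

v_0 = (2, 1).
v_1 = A·v_0 = (-2, 4).
v_2 = A·v_1 = (22, -14).
v_3 = A·v_2 = (-122, 94).
v_4 = A·v_3 = (742, -554).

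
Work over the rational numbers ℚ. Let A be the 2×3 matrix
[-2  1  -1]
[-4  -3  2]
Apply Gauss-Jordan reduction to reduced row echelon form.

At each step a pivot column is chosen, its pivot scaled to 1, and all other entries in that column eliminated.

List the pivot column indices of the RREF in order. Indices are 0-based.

[1] R0 /= -2  ⇒  (1, -1/2, 1/2)
     R1 -= -4·R0  ⇒  (0, -5, 4)
[2] R1 /= -5  ⇒  (0, 1, -4/5)
     R0 -= -1/2·R1  ⇒  (1, 0, 1/10)

pivot columns: 0, 1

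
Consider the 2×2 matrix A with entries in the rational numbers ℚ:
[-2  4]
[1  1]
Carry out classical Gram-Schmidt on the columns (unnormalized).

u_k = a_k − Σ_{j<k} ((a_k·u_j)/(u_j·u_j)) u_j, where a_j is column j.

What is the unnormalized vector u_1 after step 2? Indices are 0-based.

u_1 = (6/5, 12/5)

Step 1: u_0 = a_0 = (-2, 1).
Step 2: u_1 = a_1 − (-7/5)·u_0 = (6/5, 12/5).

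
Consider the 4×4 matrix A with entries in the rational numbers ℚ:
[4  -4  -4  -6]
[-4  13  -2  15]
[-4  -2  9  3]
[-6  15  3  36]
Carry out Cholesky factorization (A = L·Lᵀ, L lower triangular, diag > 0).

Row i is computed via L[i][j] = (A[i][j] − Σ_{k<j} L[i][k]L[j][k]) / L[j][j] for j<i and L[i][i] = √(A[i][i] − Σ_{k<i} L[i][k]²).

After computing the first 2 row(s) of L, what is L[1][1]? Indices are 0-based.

Step 1: L[0][0] = √(4) = 2.
  L[1][0] = (-4) / L[0][0] = -2.
Step 2: L[1][1] = √(9) = 3.

L[1][1] = 3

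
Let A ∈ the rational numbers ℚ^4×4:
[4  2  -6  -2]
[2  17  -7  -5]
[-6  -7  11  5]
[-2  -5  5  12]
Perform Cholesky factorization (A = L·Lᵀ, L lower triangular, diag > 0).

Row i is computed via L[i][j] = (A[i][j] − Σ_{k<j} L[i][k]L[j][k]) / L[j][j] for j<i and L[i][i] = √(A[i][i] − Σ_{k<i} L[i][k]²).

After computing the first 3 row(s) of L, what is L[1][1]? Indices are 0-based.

Step 1: L[0][0] = √(4) = 2.
  L[1][0] = (2) / L[0][0] = 1.
Step 2: L[1][1] = √(16) = 4.
  L[2][0] = (-6) / L[0][0] = -3.
  L[2][1] = (-4) / L[1][1] = -1.
Step 3: L[2][2] = √(1) = 1.

L[1][1] = 4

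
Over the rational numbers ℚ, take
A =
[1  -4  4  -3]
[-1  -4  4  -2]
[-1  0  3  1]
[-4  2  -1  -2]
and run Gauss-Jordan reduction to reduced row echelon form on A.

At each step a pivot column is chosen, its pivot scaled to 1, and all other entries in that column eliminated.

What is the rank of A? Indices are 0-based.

[1] R0 /= 1  ⇒  (1, -4, 4, -3)
     R1 -= -1·R0  ⇒  (0, -8, 8, -5)
     R2 -= -1·R0  ⇒  (0, -4, 7, -2)
     R3 -= -4·R0  ⇒  (0, -14, 15, -14)
[2] R1 /= -8  ⇒  (0, 1, -1, 5/8)
     R0 -= -4·R1  ⇒  (1, 0, 0, -1/2)
     R2 -= -4·R1  ⇒  (0, 0, 3, 1/2)
     R3 -= -14·R1  ⇒  (0, 0, 1, -21/4)
[3] R2 /= 3  ⇒  (0, 0, 1, 1/6)
     R1 -= -1·R2  ⇒  (0, 1, 0, 19/24)
     R3 -= 1·R2  ⇒  (0, 0, 0, -65/12)
[4] R3 /= -65/12  ⇒  (0, 0, 0, 1)
     R0 -= -1/2·R3  ⇒  (1, 0, 0, 0)
     R1 -= 19/24·R3  ⇒  (0, 1, 0, 0)
     R2 -= 1/6·R3  ⇒  (0, 0, 1, 0)

rank = 4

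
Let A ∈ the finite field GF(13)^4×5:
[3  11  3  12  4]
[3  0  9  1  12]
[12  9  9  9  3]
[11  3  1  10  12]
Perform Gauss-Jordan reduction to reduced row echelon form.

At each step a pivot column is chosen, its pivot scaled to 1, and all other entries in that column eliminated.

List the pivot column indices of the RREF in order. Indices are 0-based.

pivot columns: 0, 1, 2, 3

pivot(0,0)=3: scale R0 → (1, 8, 1, 4, 10)
  clear (1,0): R1 −= (3)R0 → (0, 2, 6, 2, 8)
  clear (2,0): R2 −= (12)R0 → (0, 4, 10, 0, 0)
  clear (3,0): R3 −= (11)R0 → (0, 6, 3, 5, 6)
pivot(1,1)=2: scale R1 → (0, 1, 3, 1, 4)
  clear (0,1): R0 −= (8)R1 → (1, 0, 3, 9, 4)
  clear (2,1): R2 −= (4)R1 → (0, 0, 11, 9, 10)
  clear (3,1): R3 −= (6)R1 → (0, 0, 11, 12, 8)
pivot(2,2)=11: scale R2 → (0, 0, 1, 2, 8)
  clear (0,2): R0 −= (3)R2 → (1, 0, 0, 3, 6)
  clear (1,2): R1 −= (3)R2 → (0, 1, 0, 8, 6)
  clear (3,2): R3 −= (11)R2 → (0, 0, 0, 3, 11)
pivot(3,3)=3: scale R3 → (0, 0, 0, 1, 8)
  clear (0,3): R0 −= (3)R3 → (1, 0, 0, 0, 8)
  clear (1,3): R1 −= (8)R3 → (0, 1, 0, 0, 7)
  clear (2,3): R2 −= (2)R3 → (0, 0, 1, 0, 5)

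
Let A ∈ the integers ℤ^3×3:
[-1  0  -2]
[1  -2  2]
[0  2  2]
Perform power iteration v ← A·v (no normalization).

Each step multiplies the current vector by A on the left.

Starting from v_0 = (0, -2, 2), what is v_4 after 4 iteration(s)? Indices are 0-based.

v_4 = (52, -204, 136)

v_0 = (0, -2, 2).
v_1 = A·v_0 = (-4, 8, 0).
v_2 = A·v_1 = (4, -20, 16).
v_3 = A·v_2 = (-36, 76, -8).
v_4 = A·v_3 = (52, -204, 136).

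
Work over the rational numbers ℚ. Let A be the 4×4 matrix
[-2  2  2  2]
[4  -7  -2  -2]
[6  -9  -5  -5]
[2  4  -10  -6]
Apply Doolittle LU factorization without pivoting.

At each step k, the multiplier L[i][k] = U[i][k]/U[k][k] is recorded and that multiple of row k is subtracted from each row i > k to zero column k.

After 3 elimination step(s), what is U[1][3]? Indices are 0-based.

[col 0] pivot -2
  R1 -= -2*R0 → (0, -3, 2, 2)  (L[1][0] := -2)
  R2 -= -3*R0 → (0, -3, 1, 1)  (L[2][0] := -3)
  R3 -= -1*R0 → (0, 6, -8, -4)  (L[3][0] := -1)
[col 1] pivot -3
  R2 -= 1*R1 → (0, 0, -1, -1)  (L[2][1] := 1)
  R3 -= -2*R1 → (0, 0, -4, 0)  (L[3][1] := -2)
[col 2] pivot -1
  R3 -= 4*R2 → (0, 0, 0, 4)  (L[3][2] := 4)

U[1][3] = 2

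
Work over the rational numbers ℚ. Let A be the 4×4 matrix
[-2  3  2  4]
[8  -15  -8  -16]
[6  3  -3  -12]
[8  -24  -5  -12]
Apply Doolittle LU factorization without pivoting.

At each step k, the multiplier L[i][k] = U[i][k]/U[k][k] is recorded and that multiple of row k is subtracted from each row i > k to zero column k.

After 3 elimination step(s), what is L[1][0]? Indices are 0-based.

L[1][0] = -4

k=0: U[0][0]=-2
  eliminate (1,0): mult=-4, new row 1: (0, -3, 0, 0); set L[1][0]=-4
  eliminate (2,0): mult=-3, new row 2: (0, 12, 3, 0); set L[2][0]=-3
  eliminate (3,0): mult=-4, new row 3: (0, -12, 3, 4); set L[3][0]=-4
k=1: U[1][1]=-3
  eliminate (2,1): mult=-4, new row 2: (0, 0, 3, 0); set L[2][1]=-4
  eliminate (3,1): mult=4, new row 3: (0, 0, 3, 4); set L[3][1]=4
k=2: U[2][2]=3
  eliminate (3,2): mult=1, new row 3: (0, 0, 0, 4); set L[3][2]=1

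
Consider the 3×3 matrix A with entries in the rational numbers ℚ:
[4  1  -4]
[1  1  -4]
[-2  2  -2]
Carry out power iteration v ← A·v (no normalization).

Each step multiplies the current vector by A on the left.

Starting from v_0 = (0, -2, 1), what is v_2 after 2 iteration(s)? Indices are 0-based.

v_2 = (-6, 12, 12)

v_0 = (0, -2, 1).
v_1 = A·v_0 = (-6, -6, -6).
v_2 = A·v_1 = (-6, 12, 12).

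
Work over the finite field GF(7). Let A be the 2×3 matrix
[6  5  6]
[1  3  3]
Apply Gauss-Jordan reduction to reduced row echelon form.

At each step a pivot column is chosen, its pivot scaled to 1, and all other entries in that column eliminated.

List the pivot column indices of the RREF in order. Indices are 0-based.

step 1: normalize row 0 (÷6) = (1, 2, 1)
  row 1: subtract 1×row0 = (0, 1, 2)
step 2: normalize row 1 (÷1) = (0, 1, 2)
  row 0: subtract 2×row1 = (1, 0, 4)

pivot columns: 0, 1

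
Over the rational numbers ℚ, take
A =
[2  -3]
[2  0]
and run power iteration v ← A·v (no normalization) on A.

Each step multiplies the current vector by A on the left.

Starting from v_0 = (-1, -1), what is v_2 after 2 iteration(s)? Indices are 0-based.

v_0 = (-1, -1).
v_1 = A·v_0 = (1, -2).
v_2 = A·v_1 = (8, 2).

v_2 = (8, 2)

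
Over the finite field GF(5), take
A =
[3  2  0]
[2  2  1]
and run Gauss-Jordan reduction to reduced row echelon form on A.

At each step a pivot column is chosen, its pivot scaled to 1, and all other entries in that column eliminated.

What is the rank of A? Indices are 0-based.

pivot(0,0)=3: scale R0 → (1, 4, 0)
  clear (1,0): R1 −= (2)R0 → (0, 4, 1)
pivot(1,1)=4: scale R1 → (0, 1, 4)
  clear (0,1): R0 −= (4)R1 → (1, 0, 4)

rank = 2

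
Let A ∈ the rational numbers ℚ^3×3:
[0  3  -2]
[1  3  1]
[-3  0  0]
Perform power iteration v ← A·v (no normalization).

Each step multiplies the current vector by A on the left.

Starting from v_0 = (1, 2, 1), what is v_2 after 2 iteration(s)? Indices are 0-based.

v_2 = (30, 25, -12)

v_0 = (1, 2, 1).
v_1 = A·v_0 = (4, 8, -3).
v_2 = A·v_1 = (30, 25, -12).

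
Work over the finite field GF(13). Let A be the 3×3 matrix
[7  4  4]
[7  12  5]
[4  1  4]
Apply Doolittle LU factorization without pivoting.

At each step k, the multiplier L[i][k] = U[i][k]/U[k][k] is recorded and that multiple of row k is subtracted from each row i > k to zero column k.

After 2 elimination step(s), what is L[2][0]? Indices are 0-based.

k=0: U[0][0]=7
  eliminate (1,0): mult=1, new row 1: (0, 8, 1); set L[1][0]=1
  eliminate (2,0): mult=8, new row 2: (0, 8, 11); set L[2][0]=8
k=1: U[1][1]=8
  eliminate (2,1): mult=1, new row 2: (0, 0, 10); set L[2][1]=1

L[2][0] = 8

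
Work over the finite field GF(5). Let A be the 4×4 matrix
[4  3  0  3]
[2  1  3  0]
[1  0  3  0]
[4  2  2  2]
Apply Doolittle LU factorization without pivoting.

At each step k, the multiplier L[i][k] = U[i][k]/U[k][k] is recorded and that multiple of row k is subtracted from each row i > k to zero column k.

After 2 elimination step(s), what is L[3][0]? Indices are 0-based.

L[3][0] = 1

Step 1: pivot at (0,0) is 4.
  row1 ← row1 − (3)·row0  ⇒  L[1][0]=3, U row1=(0, 2, 3, 1)
  row2 ← row2 − (4)·row0  ⇒  L[2][0]=4, U row2=(0, 3, 3, 3)
  row3 ← row3 − (1)·row0  ⇒  L[3][0]=1, U row3=(0, 4, 2, 4)
Step 2: pivot at (1,1) is 2.
  row2 ← row2 − (4)·row1  ⇒  L[2][1]=4, U row2=(0, 0, 1, 4)
  row3 ← row3 − (2)·row1  ⇒  L[3][1]=2, U row3=(0, 0, 1, 2)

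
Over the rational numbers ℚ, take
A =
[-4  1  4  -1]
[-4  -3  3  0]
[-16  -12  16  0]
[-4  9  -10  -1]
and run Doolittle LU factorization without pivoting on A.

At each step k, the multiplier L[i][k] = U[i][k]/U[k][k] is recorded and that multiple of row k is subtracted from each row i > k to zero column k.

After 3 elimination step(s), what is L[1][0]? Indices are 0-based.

k=0: U[0][0]=-4
  eliminate (1,0): mult=1, new row 1: (0, -4, -1, 1); set L[1][0]=1
  eliminate (2,0): mult=4, new row 2: (0, -16, 0, 4); set L[2][0]=4
  eliminate (3,0): mult=1, new row 3: (0, 8, -14, 0); set L[3][0]=1
k=1: U[1][1]=-4
  eliminate (2,1): mult=4, new row 2: (0, 0, 4, 0); set L[2][1]=4
  eliminate (3,1): mult=-2, new row 3: (0, 0, -16, 2); set L[3][1]=-2
k=2: U[2][2]=4
  eliminate (3,2): mult=-4, new row 3: (0, 0, 0, 2); set L[3][2]=-4

L[1][0] = 1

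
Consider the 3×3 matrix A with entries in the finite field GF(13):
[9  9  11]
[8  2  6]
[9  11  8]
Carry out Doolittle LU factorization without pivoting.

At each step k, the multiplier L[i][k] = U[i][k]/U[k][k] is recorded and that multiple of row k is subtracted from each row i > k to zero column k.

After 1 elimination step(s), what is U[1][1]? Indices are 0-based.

U[1][1] = 7

Step 1: pivot at (0,0) is 9.
  row1 ← row1 − (11)·row0  ⇒  L[1][0]=11, U row1=(0, 7, 2)
  row2 ← row2 − (1)·row0  ⇒  L[2][0]=1, U row2=(0, 2, 10)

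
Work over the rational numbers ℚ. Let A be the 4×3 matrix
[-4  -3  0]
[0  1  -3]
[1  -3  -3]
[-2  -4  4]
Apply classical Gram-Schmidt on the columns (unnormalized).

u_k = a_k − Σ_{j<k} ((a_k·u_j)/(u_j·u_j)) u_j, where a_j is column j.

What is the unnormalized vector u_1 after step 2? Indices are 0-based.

u_1 = (5/21, 1, -80/21, -50/21)

Step 1: u_0 = a_0 = (-4, 0, 1, -2).
Step 2: u_1 = a_1 − (17/21)·u_0 = (5/21, 1, -80/21, -50/21).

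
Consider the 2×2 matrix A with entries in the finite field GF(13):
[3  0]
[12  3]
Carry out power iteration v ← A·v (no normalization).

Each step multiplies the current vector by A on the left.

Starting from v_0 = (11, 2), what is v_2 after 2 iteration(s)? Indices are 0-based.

v_0 = (11, 2).
v_1 = A·v_0 = (7, 8).
v_2 = A·v_1 = (8, 4).

v_2 = (8, 4)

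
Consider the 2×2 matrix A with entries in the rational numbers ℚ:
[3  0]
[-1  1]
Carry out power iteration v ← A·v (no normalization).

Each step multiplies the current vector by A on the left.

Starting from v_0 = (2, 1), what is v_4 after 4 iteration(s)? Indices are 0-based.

v_0 = (2, 1).
v_1 = A·v_0 = (6, -1).
v_2 = A·v_1 = (18, -7).
v_3 = A·v_2 = (54, -25).
v_4 = A·v_3 = (162, -79).

v_4 = (162, -79)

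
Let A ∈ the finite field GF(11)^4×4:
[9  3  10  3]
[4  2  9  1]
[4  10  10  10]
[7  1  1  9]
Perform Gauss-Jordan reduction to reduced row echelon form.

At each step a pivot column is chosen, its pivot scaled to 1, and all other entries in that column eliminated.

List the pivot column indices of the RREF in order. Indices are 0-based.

[1] R0 /= 9  ⇒  (1, 4, 6, 4)
     R1 -= 4·R0  ⇒  (0, 8, 7, 7)
     R2 -= 4·R0  ⇒  (0, 5, 8, 5)
     R3 -= 7·R0  ⇒  (0, 6, 3, 3)
[2] R1 /= 8  ⇒  (0, 1, 5, 5)
     R0 -= 4·R1  ⇒  (1, 0, 8, 6)
     R2 -= 5·R1  ⇒  (0, 0, 5, 2)
     R3 -= 6·R1  ⇒  (0, 0, 6, 6)
[3] R2 /= 5  ⇒  (0, 0, 1, 7)
     R0 -= 8·R2  ⇒  (1, 0, 0, 5)
     R1 -= 5·R2  ⇒  (0, 1, 0, 3)
     R3 -= 6·R2  ⇒  (0, 0, 0, 8)
[4] R3 /= 8  ⇒  (0, 0, 0, 1)
     R0 -= 5·R3  ⇒  (1, 0, 0, 0)
     R1 -= 3·R3  ⇒  (0, 1, 0, 0)
     R2 -= 7·R3  ⇒  (0, 0, 1, 0)

pivot columns: 0, 1, 2, 3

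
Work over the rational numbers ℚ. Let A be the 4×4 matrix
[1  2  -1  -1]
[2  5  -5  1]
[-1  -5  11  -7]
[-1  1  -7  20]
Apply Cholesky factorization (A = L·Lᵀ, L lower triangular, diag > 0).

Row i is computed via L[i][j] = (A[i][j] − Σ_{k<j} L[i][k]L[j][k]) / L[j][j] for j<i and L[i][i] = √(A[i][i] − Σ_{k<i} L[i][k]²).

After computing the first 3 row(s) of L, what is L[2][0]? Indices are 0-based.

L[2][0] = -1

Step 1: L[0][0] = √(1) = 1.
  L[1][0] = (2) / L[0][0] = 2.
Step 2: L[1][1] = √(1) = 1.
  L[2][0] = (-1) / L[0][0] = -1.
  L[2][1] = (-3) / L[1][1] = -3.
Step 3: L[2][2] = √(1) = 1.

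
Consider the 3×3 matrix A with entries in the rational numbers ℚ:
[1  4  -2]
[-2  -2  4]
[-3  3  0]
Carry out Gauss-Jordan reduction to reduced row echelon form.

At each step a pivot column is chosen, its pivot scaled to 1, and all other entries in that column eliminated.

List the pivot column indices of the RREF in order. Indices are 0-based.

pivot columns: 0, 1, 2

pivot(0,0)=1: scale R0 → (1, 4, -2)
  clear (1,0): R1 −= (-2)R0 → (0, 6, 0)
  clear (2,0): R2 −= (-3)R0 → (0, 15, -6)
pivot(1,1)=6: scale R1 → (0, 1, 0)
  clear (0,1): R0 −= (4)R1 → (1, 0, -2)
  clear (2,1): R2 −= (15)R1 → (0, 0, -6)
pivot(2,2)=-6: scale R2 → (0, 0, 1)
  clear (0,2): R0 −= (-2)R2 → (1, 0, 0)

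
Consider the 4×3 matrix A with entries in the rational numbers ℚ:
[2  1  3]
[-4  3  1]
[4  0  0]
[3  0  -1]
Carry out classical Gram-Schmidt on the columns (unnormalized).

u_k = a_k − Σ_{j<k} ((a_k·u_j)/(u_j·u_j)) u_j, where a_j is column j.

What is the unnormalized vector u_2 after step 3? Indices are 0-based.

u_2 = (69/35, -23/35, -4/7, -10/7)

Step 1: u_0 = a_0 = (2, -4, 4, 3).
Step 2: u_1 = a_1 − (-2/9)·u_0 = (13/9, 19/9, 8/9, 2/3).
Step 3: u_2 = a_2 − (-1/45)·u_0 − (26/35)·u_1 = (69/35, -23/35, -4/7, -10/7).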